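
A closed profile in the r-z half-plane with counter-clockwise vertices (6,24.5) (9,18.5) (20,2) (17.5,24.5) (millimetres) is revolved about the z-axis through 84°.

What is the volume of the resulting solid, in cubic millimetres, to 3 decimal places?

Volume = 2891.378 mm³

Profile (r,z), 4 vertices: (6,24.5) (9,18.5) (20,2) (17.5,24.5)
edge 0: (6,24.5)→(9,18.5)  cross = 6·18.5 − 9·24.5 = -109.5000; (r_i+r_j)·cross = 15·-109.5000 = -1642.5000
edge 1: (9,18.5)→(20,2)  cross = 9·2 − 20·18.5 = -352.0000; (r_i+r_j)·cross = 29·-352.0000 = -10208.0000
edge 2: (20,2)→(17.5,24.5)  cross = 20·24.5 − 17.5·2 = 455.0000; (r_i+r_j)·cross = 37.5·455.0000 = 17062.5000
edge 3: (17.5,24.5)→(6,24.5)  cross = 17.5·24.5 − 6·24.5 = 281.7500; (r_i+r_j)·cross = 23.5·281.7500 = 6621.1250
Σcross = 275.2500 → A = |Σcross|/2 = 137.6250 mm²
Σ(r_i+r_j)·cross = 11833.1250 → first moment M = |Σ|/6 = 1972.1875
R_c = M/A = 1972.1875/137.6250 = 14.3302 mm
θ = 84° = 1.466077 rad
V = θ·R_c·A = 1.466077·14.3302·137.6250 = 2891.378 mm³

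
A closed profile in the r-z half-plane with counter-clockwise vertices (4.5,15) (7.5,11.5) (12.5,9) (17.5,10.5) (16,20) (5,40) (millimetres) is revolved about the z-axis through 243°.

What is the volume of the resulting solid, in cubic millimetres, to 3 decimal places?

Volume = 9470.488 mm³

Profile (r,z), 6 vertices: (4.5,15) (7.5,11.5) (12.5,9) (17.5,10.5) (16,20) (5,40)
edge 0: (4.5,15)→(7.5,11.5)  cross = 4.5·11.5 − 7.5·15 = -60.7500; (r_i+r_j)·cross = 12·-60.7500 = -729.0000
edge 1: (7.5,11.5)→(12.5,9)  cross = 7.5·9 − 12.5·11.5 = -76.2500; (r_i+r_j)·cross = 20·-76.2500 = -1525.0000
edge 2: (12.5,9)→(17.5,10.5)  cross = 12.5·10.5 − 17.5·9 = -26.2500; (r_i+r_j)·cross = 30·-26.2500 = -787.5000
edge 3: (17.5,10.5)→(16,20)  cross = 17.5·20 − 16·10.5 = 182.0000; (r_i+r_j)·cross = 33.5·182.0000 = 6097.0000
edge 4: (16,20)→(5,40)  cross = 16·40 − 5·20 = 540.0000; (r_i+r_j)·cross = 21·540.0000 = 11340.0000
edge 5: (5,40)→(4.5,15)  cross = 5·15 − 4.5·40 = -105.0000; (r_i+r_j)·cross = 9.5·-105.0000 = -997.5000
Σcross = 453.7500 → A = |Σcross|/2 = 226.8750 mm²
Σ(r_i+r_j)·cross = 13398.0000 → first moment M = |Σ|/6 = 2233.0000
R_c = M/A = 2233.0000/226.8750 = 9.8424 mm
θ = 243° = 4.241150 rad
V = θ·R_c·A = 4.241150·9.8424·226.8750 = 9470.488 mm³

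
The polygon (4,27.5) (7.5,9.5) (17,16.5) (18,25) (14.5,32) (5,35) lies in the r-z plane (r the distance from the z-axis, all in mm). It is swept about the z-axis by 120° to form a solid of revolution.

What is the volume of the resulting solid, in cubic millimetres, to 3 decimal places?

Profile (r,z), 6 vertices: (4,27.5) (7.5,9.5) (17,16.5) (18,25) (14.5,32) (5,35)
edge 0: (4,27.5)→(7.5,9.5)  cross = 4·9.5 − 7.5·27.5 = -168.2500; (r_i+r_j)·cross = 11.5·-168.2500 = -1934.8750
edge 1: (7.5,9.5)→(17,16.5)  cross = 7.5·16.5 − 17·9.5 = -37.7500; (r_i+r_j)·cross = 24.5·-37.7500 = -924.8750
edge 2: (17,16.5)→(18,25)  cross = 17·25 − 18·16.5 = 128.0000; (r_i+r_j)·cross = 35·128.0000 = 4480.0000
edge 3: (18,25)→(14.5,32)  cross = 18·32 − 14.5·25 = 213.5000; (r_i+r_j)·cross = 32.5·213.5000 = 6938.7500
edge 4: (14.5,32)→(5,35)  cross = 14.5·35 − 5·32 = 347.5000; (r_i+r_j)·cross = 19.5·347.5000 = 6776.2500
edge 5: (5,35)→(4,27.5)  cross = 5·27.5 − 4·35 = -2.5000; (r_i+r_j)·cross = 9·-2.5000 = -22.5000
Σcross = 480.5000 → A = |Σcross|/2 = 240.2500 mm²
Σ(r_i+r_j)·cross = 15312.7500 → first moment M = |Σ|/6 = 2552.1250
R_c = M/A = 2552.1250/240.2500 = 10.6228 mm
θ = 120° = 2.094395 rad
V = θ·R_c·A = 2.094395·10.6228·240.2500 = 5345.158 mm³

Volume = 5345.158 mm³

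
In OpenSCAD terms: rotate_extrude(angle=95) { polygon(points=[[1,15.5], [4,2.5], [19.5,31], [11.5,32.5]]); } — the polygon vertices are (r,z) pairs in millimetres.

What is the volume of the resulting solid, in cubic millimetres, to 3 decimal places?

Volume = 3285.037 mm³

Profile (r,z), 4 vertices: (1,15.5) (4,2.5) (19.5,31) (11.5,32.5)
edge 0: (1,15.5)→(4,2.5)  cross = 1·2.5 − 4·15.5 = -59.5000; (r_i+r_j)·cross = 5·-59.5000 = -297.5000
edge 1: (4,2.5)→(19.5,31)  cross = 4·31 − 19.5·2.5 = 75.2500; (r_i+r_j)·cross = 23.5·75.2500 = 1768.3750
edge 2: (19.5,31)→(11.5,32.5)  cross = 19.5·32.5 − 11.5·31 = 277.2500; (r_i+r_j)·cross = 31·277.2500 = 8594.7500
edge 3: (11.5,32.5)→(1,15.5)  cross = 11.5·15.5 − 1·32.5 = 145.7500; (r_i+r_j)·cross = 12.5·145.7500 = 1821.8750
Σcross = 438.7500 → A = |Σcross|/2 = 219.3750 mm²
Σ(r_i+r_j)·cross = 11887.5000 → first moment M = |Σ|/6 = 1981.2500
R_c = M/A = 1981.2500/219.3750 = 9.0313 mm
θ = 95° = 1.658063 rad
V = θ·R_c·A = 1.658063·9.0313·219.3750 = 3285.037 mm³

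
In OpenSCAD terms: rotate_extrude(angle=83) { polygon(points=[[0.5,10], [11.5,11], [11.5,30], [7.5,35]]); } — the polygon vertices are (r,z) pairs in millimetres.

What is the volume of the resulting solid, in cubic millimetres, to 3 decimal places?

Volume = 1821.402 mm³

Profile (r,z), 4 vertices: (0.5,10) (11.5,11) (11.5,30) (7.5,35)
edge 0: (0.5,10)→(11.5,11)  cross = 0.5·11 − 11.5·10 = -109.5000; (r_i+r_j)·cross = 12·-109.5000 = -1314.0000
edge 1: (11.5,11)→(11.5,30)  cross = 11.5·30 − 11.5·11 = 218.5000; (r_i+r_j)·cross = 23·218.5000 = 5025.5000
edge 2: (11.5,30)→(7.5,35)  cross = 11.5·35 − 7.5·30 = 177.5000; (r_i+r_j)·cross = 19·177.5000 = 3372.5000
edge 3: (7.5,35)→(0.5,10)  cross = 7.5·10 − 0.5·35 = 57.5000; (r_i+r_j)·cross = 8·57.5000 = 460.0000
Σcross = 344.0000 → A = |Σcross|/2 = 172.0000 mm²
Σ(r_i+r_j)·cross = 7544.0000 → first moment M = |Σ|/6 = 1257.3333
R_c = M/A = 1257.3333/172.0000 = 7.3101 mm
θ = 83° = 1.448623 rad
V = θ·R_c·A = 1.448623·7.3101·172.0000 = 1821.402 mm³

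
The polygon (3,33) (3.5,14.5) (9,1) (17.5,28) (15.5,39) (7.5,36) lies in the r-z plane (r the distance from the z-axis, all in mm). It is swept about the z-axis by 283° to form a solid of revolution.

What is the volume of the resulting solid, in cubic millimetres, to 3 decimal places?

Profile (r,z), 6 vertices: (3,33) (3.5,14.5) (9,1) (17.5,28) (15.5,39) (7.5,36)
edge 0: (3,33)→(3.5,14.5)  cross = 3·14.5 − 3.5·33 = -72.0000; (r_i+r_j)·cross = 6.5·-72.0000 = -468.0000
edge 1: (3.5,14.5)→(9,1)  cross = 3.5·1 − 9·14.5 = -127.0000; (r_i+r_j)·cross = 12.5·-127.0000 = -1587.5000
edge 2: (9,1)→(17.5,28)  cross = 9·28 − 17.5·1 = 234.5000; (r_i+r_j)·cross = 26.5·234.5000 = 6214.2500
edge 3: (17.5,28)→(15.5,39)  cross = 17.5·39 − 15.5·28 = 248.5000; (r_i+r_j)·cross = 33·248.5000 = 8200.5000
edge 4: (15.5,39)→(7.5,36)  cross = 15.5·36 − 7.5·39 = 265.5000; (r_i+r_j)·cross = 23·265.5000 = 6106.5000
edge 5: (7.5,36)→(3,33)  cross = 7.5·33 − 3·36 = 139.5000; (r_i+r_j)·cross = 10.5·139.5000 = 1464.7500
Σcross = 689.0000 → A = |Σcross|/2 = 344.5000 mm²
Σ(r_i+r_j)·cross = 19930.5000 → first moment M = |Σ|/6 = 3321.7500
R_c = M/A = 3321.7500/344.5000 = 9.6422 mm
θ = 283° = 4.939282 rad
V = θ·R_c·A = 4.939282·9.6422·344.5000 = 16407.059 mm³

Volume = 16407.059 mm³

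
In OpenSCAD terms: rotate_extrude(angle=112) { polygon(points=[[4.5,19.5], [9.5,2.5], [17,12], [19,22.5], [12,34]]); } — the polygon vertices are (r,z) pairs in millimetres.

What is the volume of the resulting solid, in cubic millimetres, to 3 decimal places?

Volume = 5868.623 mm³

Profile (r,z), 5 vertices: (4.5,19.5) (9.5,2.5) (17,12) (19,22.5) (12,34)
edge 0: (4.5,19.5)→(9.5,2.5)  cross = 4.5·2.5 − 9.5·19.5 = -174.0000; (r_i+r_j)·cross = 14·-174.0000 = -2436.0000
edge 1: (9.5,2.5)→(17,12)  cross = 9.5·12 − 17·2.5 = 71.5000; (r_i+r_j)·cross = 26.5·71.5000 = 1894.7500
edge 2: (17,12)→(19,22.5)  cross = 17·22.5 − 19·12 = 154.5000; (r_i+r_j)·cross = 36·154.5000 = 5562.0000
edge 3: (19,22.5)→(12,34)  cross = 19·34 − 12·22.5 = 376.0000; (r_i+r_j)·cross = 31·376.0000 = 11656.0000
edge 4: (12,34)→(4.5,19.5)  cross = 12·19.5 − 4.5·34 = 81.0000; (r_i+r_j)·cross = 16.5·81.0000 = 1336.5000
Σcross = 509.0000 → A = |Σcross|/2 = 254.5000 mm²
Σ(r_i+r_j)·cross = 18013.2500 → first moment M = |Σ|/6 = 3002.2083
R_c = M/A = 3002.2083/254.5000 = 11.7965 mm
θ = 112° = 1.954769 rad
V = θ·R_c·A = 1.954769·11.7965·254.5000 = 5868.623 mm³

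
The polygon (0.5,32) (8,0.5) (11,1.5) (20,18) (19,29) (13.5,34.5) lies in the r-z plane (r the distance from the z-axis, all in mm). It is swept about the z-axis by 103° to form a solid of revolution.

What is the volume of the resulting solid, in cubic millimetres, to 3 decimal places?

Volume = 8037.506 mm³

Profile (r,z), 6 vertices: (0.5,32) (8,0.5) (11,1.5) (20,18) (19,29) (13.5,34.5)
edge 0: (0.5,32)→(8,0.5)  cross = 0.5·0.5 − 8·32 = -255.7500; (r_i+r_j)·cross = 8.5·-255.7500 = -2173.8750
edge 1: (8,0.5)→(11,1.5)  cross = 8·1.5 − 11·0.5 = 6.5000; (r_i+r_j)·cross = 19·6.5000 = 123.5000
edge 2: (11,1.5)→(20,18)  cross = 11·18 − 20·1.5 = 168.0000; (r_i+r_j)·cross = 31·168.0000 = 5208.0000
edge 3: (20,18)→(19,29)  cross = 20·29 − 19·18 = 238.0000; (r_i+r_j)·cross = 39·238.0000 = 9282.0000
edge 4: (19,29)→(13.5,34.5)  cross = 19·34.5 − 13.5·29 = 264.0000; (r_i+r_j)·cross = 32.5·264.0000 = 8580.0000
edge 5: (13.5,34.5)→(0.5,32)  cross = 13.5·32 − 0.5·34.5 = 414.7500; (r_i+r_j)·cross = 14·414.7500 = 5806.5000
Σcross = 835.5000 → A = |Σcross|/2 = 417.7500 mm²
Σ(r_i+r_j)·cross = 26826.1250 → first moment M = |Σ|/6 = 4471.0208
R_c = M/A = 4471.0208/417.7500 = 10.7026 mm
θ = 103° = 1.797689 rad
V = θ·R_c·A = 1.797689·10.7026·417.7500 = 8037.506 mm³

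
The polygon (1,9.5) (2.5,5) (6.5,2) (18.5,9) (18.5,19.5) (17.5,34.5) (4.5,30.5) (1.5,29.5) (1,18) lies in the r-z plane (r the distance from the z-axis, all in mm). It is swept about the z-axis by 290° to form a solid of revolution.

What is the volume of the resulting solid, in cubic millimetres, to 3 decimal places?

Volume = 22716.969 mm³

Profile (r,z), 9 vertices: (1,9.5) (2.5,5) (6.5,2) (18.5,9) (18.5,19.5) (17.5,34.5) (4.5,30.5) (1.5,29.5) (1,18)
edge 0: (1,9.5)→(2.5,5)  cross = 1·5 − 2.5·9.5 = -18.7500; (r_i+r_j)·cross = 3.5·-18.7500 = -65.6250
edge 1: (2.5,5)→(6.5,2)  cross = 2.5·2 − 6.5·5 = -27.5000; (r_i+r_j)·cross = 9·-27.5000 = -247.5000
edge 2: (6.5,2)→(18.5,9)  cross = 6.5·9 − 18.5·2 = 21.5000; (r_i+r_j)·cross = 25·21.5000 = 537.5000
edge 3: (18.5,9)→(18.5,19.5)  cross = 18.5·19.5 − 18.5·9 = 194.2500; (r_i+r_j)·cross = 37·194.2500 = 7187.2500
edge 4: (18.5,19.5)→(17.5,34.5)  cross = 18.5·34.5 − 17.5·19.5 = 297.0000; (r_i+r_j)·cross = 36·297.0000 = 10692.0000
edge 5: (17.5,34.5)→(4.5,30.5)  cross = 17.5·30.5 − 4.5·34.5 = 378.5000; (r_i+r_j)·cross = 22·378.5000 = 8327.0000
edge 6: (4.5,30.5)→(1.5,29.5)  cross = 4.5·29.5 − 1.5·30.5 = 87.0000; (r_i+r_j)·cross = 6·87.0000 = 522.0000
edge 7: (1.5,29.5)→(1,18)  cross = 1.5·18 − 1·29.5 = -2.5000; (r_i+r_j)·cross = 2.5·-2.5000 = -6.2500
edge 8: (1,18)→(1,9.5)  cross = 1·9.5 − 1·18 = -8.5000; (r_i+r_j)·cross = 2·-8.5000 = -17.0000
Σcross = 921.0000 → A = |Σcross|/2 = 460.5000 mm²
Σ(r_i+r_j)·cross = 26929.3750 → first moment M = |Σ|/6 = 4488.2292
R_c = M/A = 4488.2292/460.5000 = 9.7464 mm
θ = 290° = 5.061455 rad
V = θ·R_c·A = 5.061455·9.7464·460.5000 = 22716.969 mm³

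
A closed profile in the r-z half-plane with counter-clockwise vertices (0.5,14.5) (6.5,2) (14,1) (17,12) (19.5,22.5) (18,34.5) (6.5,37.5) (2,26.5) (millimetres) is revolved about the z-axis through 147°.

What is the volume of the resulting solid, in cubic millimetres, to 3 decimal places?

Profile (r,z), 8 vertices: (0.5,14.5) (6.5,2) (14,1) (17,12) (19.5,22.5) (18,34.5) (6.5,37.5) (2,26.5)
edge 0: (0.5,14.5)→(6.5,2)  cross = 0.5·2 − 6.5·14.5 = -93.2500; (r_i+r_j)·cross = 7·-93.2500 = -652.7500
edge 1: (6.5,2)→(14,1)  cross = 6.5·1 − 14·2 = -21.5000; (r_i+r_j)·cross = 20.5·-21.5000 = -440.7500
edge 2: (14,1)→(17,12)  cross = 14·12 − 17·1 = 151.0000; (r_i+r_j)·cross = 31·151.0000 = 4681.0000
edge 3: (17,12)→(19.5,22.5)  cross = 17·22.5 − 19.5·12 = 148.5000; (r_i+r_j)·cross = 36.5·148.5000 = 5420.2500
edge 4: (19.5,22.5)→(18,34.5)  cross = 19.5·34.5 − 18·22.5 = 267.7500; (r_i+r_j)·cross = 37.5·267.7500 = 10040.6250
edge 5: (18,34.5)→(6.5,37.5)  cross = 18·37.5 − 6.5·34.5 = 450.7500; (r_i+r_j)·cross = 24.5·450.7500 = 11043.3750
edge 6: (6.5,37.5)→(2,26.5)  cross = 6.5·26.5 − 2·37.5 = 97.2500; (r_i+r_j)·cross = 8.5·97.2500 = 826.6250
edge 7: (2,26.5)→(0.5,14.5)  cross = 2·14.5 − 0.5·26.5 = 15.7500; (r_i+r_j)·cross = 2.5·15.7500 = 39.3750
Σcross = 1016.2500 → A = |Σcross|/2 = 508.1250 mm²
Σ(r_i+r_j)·cross = 30957.7500 → first moment M = |Σ|/6 = 5159.6250
R_c = M/A = 5159.6250/508.1250 = 10.1542 mm
θ = 147° = 2.565634 rad
V = θ·R_c·A = 2.565634·10.1542·508.1250 = 13237.709 mm³

Volume = 13237.709 mm³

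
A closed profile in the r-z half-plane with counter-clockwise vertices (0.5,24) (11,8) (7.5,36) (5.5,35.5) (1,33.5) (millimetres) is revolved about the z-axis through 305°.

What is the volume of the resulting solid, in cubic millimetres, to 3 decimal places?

Profile (r,z), 5 vertices: (0.5,24) (11,8) (7.5,36) (5.5,35.5) (1,33.5)
edge 0: (0.5,24)→(11,8)  cross = 0.5·8 − 11·24 = -260.0000; (r_i+r_j)·cross = 11.5·-260.0000 = -2990.0000
edge 1: (11,8)→(7.5,36)  cross = 11·36 − 7.5·8 = 336.0000; (r_i+r_j)·cross = 18.5·336.0000 = 6216.0000
edge 2: (7.5,36)→(5.5,35.5)  cross = 7.5·35.5 − 5.5·36 = 68.2500; (r_i+r_j)·cross = 13·68.2500 = 887.2500
edge 3: (5.5,35.5)→(1,33.5)  cross = 5.5·33.5 − 1·35.5 = 148.7500; (r_i+r_j)·cross = 6.5·148.7500 = 966.8750
edge 4: (1,33.5)→(0.5,24)  cross = 1·24 − 0.5·33.5 = 7.2500; (r_i+r_j)·cross = 1.5·7.2500 = 10.8750
Σcross = 300.2500 → A = |Σcross|/2 = 150.1250 mm²
Σ(r_i+r_j)·cross = 5091.0000 → first moment M = |Σ|/6 = 848.5000
R_c = M/A = 848.5000/150.1250 = 5.6520 mm
θ = 305° = 5.323254 rad
V = θ·R_c·A = 5.323254·5.6520·150.1250 = 4516.781 mm³

Volume = 4516.781 mm³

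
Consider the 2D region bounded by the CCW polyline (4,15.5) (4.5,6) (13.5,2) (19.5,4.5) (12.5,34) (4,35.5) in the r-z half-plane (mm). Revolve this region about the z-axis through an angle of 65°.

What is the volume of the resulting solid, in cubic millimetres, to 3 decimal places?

Volume = 4327.366 mm³

Profile (r,z), 6 vertices: (4,15.5) (4.5,6) (13.5,2) (19.5,4.5) (12.5,34) (4,35.5)
edge 0: (4,15.5)→(4.5,6)  cross = 4·6 − 4.5·15.5 = -45.7500; (r_i+r_j)·cross = 8.5·-45.7500 = -388.8750
edge 1: (4.5,6)→(13.5,2)  cross = 4.5·2 − 13.5·6 = -72.0000; (r_i+r_j)·cross = 18·-72.0000 = -1296.0000
edge 2: (13.5,2)→(19.5,4.5)  cross = 13.5·4.5 − 19.5·2 = 21.7500; (r_i+r_j)·cross = 33·21.7500 = 717.7500
edge 3: (19.5,4.5)→(12.5,34)  cross = 19.5·34 − 12.5·4.5 = 606.7500; (r_i+r_j)·cross = 32·606.7500 = 19416.0000
edge 4: (12.5,34)→(4,35.5)  cross = 12.5·35.5 − 4·34 = 307.7500; (r_i+r_j)·cross = 16.5·307.7500 = 5077.8750
edge 5: (4,35.5)→(4,15.5)  cross = 4·15.5 − 4·35.5 = -80.0000; (r_i+r_j)·cross = 8·-80.0000 = -640.0000
Σcross = 738.5000 → A = |Σcross|/2 = 369.2500 mm²
Σ(r_i+r_j)·cross = 22886.7500 → first moment M = |Σ|/6 = 3814.4583
R_c = M/A = 3814.4583/369.2500 = 10.3303 mm
θ = 65° = 1.134464 rad
V = θ·R_c·A = 1.134464·10.3303·369.2500 = 4327.366 mm³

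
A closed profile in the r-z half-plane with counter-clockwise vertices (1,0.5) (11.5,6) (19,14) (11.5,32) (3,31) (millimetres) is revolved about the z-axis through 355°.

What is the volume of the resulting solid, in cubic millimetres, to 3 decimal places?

Profile (r,z), 5 vertices: (1,0.5) (11.5,6) (19,14) (11.5,32) (3,31)
edge 0: (1,0.5)→(11.5,6)  cross = 1·6 − 11.5·0.5 = 0.2500; (r_i+r_j)·cross = 12.5·0.2500 = 3.1250
edge 1: (11.5,6)→(19,14)  cross = 11.5·14 − 19·6 = 47.0000; (r_i+r_j)·cross = 30.5·47.0000 = 1433.5000
edge 2: (19,14)→(11.5,32)  cross = 19·32 − 11.5·14 = 447.0000; (r_i+r_j)·cross = 30.5·447.0000 = 13633.5000
edge 3: (11.5,32)→(3,31)  cross = 11.5·31 − 3·32 = 260.5000; (r_i+r_j)·cross = 14.5·260.5000 = 3777.2500
edge 4: (3,31)→(1,0.5)  cross = 3·0.5 − 1·31 = -29.5000; (r_i+r_j)·cross = 4·-29.5000 = -118.0000
Σcross = 725.2500 → A = |Σcross|/2 = 362.6250 mm²
Σ(r_i+r_j)·cross = 18729.3750 → first moment M = |Σ|/6 = 3121.5625
R_c = M/A = 3121.5625/362.6250 = 8.6082 mm
θ = 355° = 6.195919 rad
V = θ·R_c·A = 6.195919·8.6082·362.6250 = 19340.948 mm³

Volume = 19340.948 mm³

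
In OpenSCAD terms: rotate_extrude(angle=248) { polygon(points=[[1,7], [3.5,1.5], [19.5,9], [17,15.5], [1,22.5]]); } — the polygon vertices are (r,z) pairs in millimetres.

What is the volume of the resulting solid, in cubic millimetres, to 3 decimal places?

Volume = 8635.822 mm³

Profile (r,z), 5 vertices: (1,7) (3.5,1.5) (19.5,9) (17,15.5) (1,22.5)
edge 0: (1,7)→(3.5,1.5)  cross = 1·1.5 − 3.5·7 = -23.0000; (r_i+r_j)·cross = 4.5·-23.0000 = -103.5000
edge 1: (3.5,1.5)→(19.5,9)  cross = 3.5·9 − 19.5·1.5 = 2.2500; (r_i+r_j)·cross = 23·2.2500 = 51.7500
edge 2: (19.5,9)→(17,15.5)  cross = 19.5·15.5 − 17·9 = 149.2500; (r_i+r_j)·cross = 36.5·149.2500 = 5447.6250
edge 3: (17,15.5)→(1,22.5)  cross = 17·22.5 − 1·15.5 = 367.0000; (r_i+r_j)·cross = 18·367.0000 = 6606.0000
edge 4: (1,22.5)→(1,7)  cross = 1·7 − 1·22.5 = -15.5000; (r_i+r_j)·cross = 2·-15.5000 = -31.0000
Σcross = 480.0000 → A = |Σcross|/2 = 240.0000 mm²
Σ(r_i+r_j)·cross = 11970.8750 → first moment M = |Σ|/6 = 1995.1458
R_c = M/A = 1995.1458/240.0000 = 8.3131 mm
θ = 248° = 4.328417 rad
V = θ·R_c·A = 4.328417·8.3131·240.0000 = 8635.822 mm³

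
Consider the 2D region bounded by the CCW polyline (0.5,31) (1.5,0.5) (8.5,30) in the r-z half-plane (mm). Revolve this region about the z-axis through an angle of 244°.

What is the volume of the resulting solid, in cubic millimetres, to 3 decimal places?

Volume = 1810.971 mm³

Profile (r,z), 3 vertices: (0.5,31) (1.5,0.5) (8.5,30)
edge 0: (0.5,31)→(1.5,0.5)  cross = 0.5·0.5 − 1.5·31 = -46.2500; (r_i+r_j)·cross = 2·-46.2500 = -92.5000
edge 1: (1.5,0.5)→(8.5,30)  cross = 1.5·30 − 8.5·0.5 = 40.7500; (r_i+r_j)·cross = 10·40.7500 = 407.5000
edge 2: (8.5,30)→(0.5,31)  cross = 8.5·31 − 0.5·30 = 248.5000; (r_i+r_j)·cross = 9·248.5000 = 2236.5000
Σcross = 243.0000 → A = |Σcross|/2 = 121.5000 mm²
Σ(r_i+r_j)·cross = 2551.5000 → first moment M = |Σ|/6 = 425.2500
R_c = M/A = 425.2500/121.5000 = 3.5000 mm
θ = 244° = 4.258603 rad
V = θ·R_c·A = 4.258603·3.5000·121.5000 = 1810.971 mm³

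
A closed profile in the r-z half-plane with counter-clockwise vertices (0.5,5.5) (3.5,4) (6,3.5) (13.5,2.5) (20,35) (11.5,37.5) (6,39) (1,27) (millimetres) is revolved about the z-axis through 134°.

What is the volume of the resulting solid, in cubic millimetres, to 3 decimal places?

Profile (r,z), 8 vertices: (0.5,5.5) (3.5,4) (6,3.5) (13.5,2.5) (20,35) (11.5,37.5) (6,39) (1,27)
edge 0: (0.5,5.5)→(3.5,4)  cross = 0.5·4 − 3.5·5.5 = -17.2500; (r_i+r_j)·cross = 4·-17.2500 = -69.0000
edge 1: (3.5,4)→(6,3.5)  cross = 3.5·3.5 − 6·4 = -11.7500; (r_i+r_j)·cross = 9.5·-11.7500 = -111.6250
edge 2: (6,3.5)→(13.5,2.5)  cross = 6·2.5 − 13.5·3.5 = -32.2500; (r_i+r_j)·cross = 19.5·-32.2500 = -628.8750
edge 3: (13.5,2.5)→(20,35)  cross = 13.5·35 − 20·2.5 = 422.5000; (r_i+r_j)·cross = 33.5·422.5000 = 14153.7500
edge 4: (20,35)→(11.5,37.5)  cross = 20·37.5 − 11.5·35 = 347.5000; (r_i+r_j)·cross = 31.5·347.5000 = 10946.2500
edge 5: (11.5,37.5)→(6,39)  cross = 11.5·39 − 6·37.5 = 223.5000; (r_i+r_j)·cross = 17.5·223.5000 = 3911.2500
edge 6: (6,39)→(1,27)  cross = 6·27 − 1·39 = 123.0000; (r_i+r_j)·cross = 7·123.0000 = 861.0000
edge 7: (1,27)→(0.5,5.5)  cross = 1·5.5 − 0.5·27 = -8.0000; (r_i+r_j)·cross = 1.5·-8.0000 = -12.0000
Σcross = 1047.2500 → A = |Σcross|/2 = 523.6250 mm²
Σ(r_i+r_j)·cross = 29050.7500 → first moment M = |Σ|/6 = 4841.7917
R_c = M/A = 4841.7917/523.6250 = 9.2467 mm
θ = 134° = 2.338741 rad
V = θ·R_c·A = 2.338741·9.2467·523.6250 = 11323.698 mm³

Volume = 11323.698 mm³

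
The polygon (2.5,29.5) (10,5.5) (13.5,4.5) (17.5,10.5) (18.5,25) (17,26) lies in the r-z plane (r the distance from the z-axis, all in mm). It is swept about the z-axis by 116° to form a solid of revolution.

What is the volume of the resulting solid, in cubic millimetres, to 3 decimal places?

Volume = 5738.593 mm³

Profile (r,z), 6 vertices: (2.5,29.5) (10,5.5) (13.5,4.5) (17.5,10.5) (18.5,25) (17,26)
edge 0: (2.5,29.5)→(10,5.5)  cross = 2.5·5.5 − 10·29.5 = -281.2500; (r_i+r_j)·cross = 12.5·-281.2500 = -3515.6250
edge 1: (10,5.5)→(13.5,4.5)  cross = 10·4.5 − 13.5·5.5 = -29.2500; (r_i+r_j)·cross = 23.5·-29.2500 = -687.3750
edge 2: (13.5,4.5)→(17.5,10.5)  cross = 13.5·10.5 − 17.5·4.5 = 63.0000; (r_i+r_j)·cross = 31·63.0000 = 1953.0000
edge 3: (17.5,10.5)→(18.5,25)  cross = 17.5·25 − 18.5·10.5 = 243.2500; (r_i+r_j)·cross = 36·243.2500 = 8757.0000
edge 4: (18.5,25)→(17,26)  cross = 18.5·26 − 17·25 = 56.0000; (r_i+r_j)·cross = 35.5·56.0000 = 1988.0000
edge 5: (17,26)→(2.5,29.5)  cross = 17·29.5 − 2.5·26 = 436.5000; (r_i+r_j)·cross = 19.5·436.5000 = 8511.7500
Σcross = 488.2500 → A = |Σcross|/2 = 244.1250 mm²
Σ(r_i+r_j)·cross = 17006.7500 → first moment M = |Σ|/6 = 2834.4583
R_c = M/A = 2834.4583/244.1250 = 11.6107 mm
θ = 116° = 2.024582 rad
V = θ·R_c·A = 2.024582·11.6107·244.1250 = 5738.593 mm³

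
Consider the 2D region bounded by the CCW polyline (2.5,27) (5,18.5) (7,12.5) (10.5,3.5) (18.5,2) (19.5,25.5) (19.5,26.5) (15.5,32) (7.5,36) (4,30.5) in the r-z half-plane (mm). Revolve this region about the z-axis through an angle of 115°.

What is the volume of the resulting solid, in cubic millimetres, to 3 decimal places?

Volume = 9553.012 mm³

Profile (r,z), 10 vertices: (2.5,27) (5,18.5) (7,12.5) (10.5,3.5) (18.5,2) (19.5,25.5) (19.5,26.5) (15.5,32) (7.5,36) (4,30.5)
edge 0: (2.5,27)→(5,18.5)  cross = 2.5·18.5 − 5·27 = -88.7500; (r_i+r_j)·cross = 7.5·-88.7500 = -665.6250
edge 1: (5,18.5)→(7,12.5)  cross = 5·12.5 − 7·18.5 = -67.0000; (r_i+r_j)·cross = 12·-67.0000 = -804.0000
edge 2: (7,12.5)→(10.5,3.5)  cross = 7·3.5 − 10.5·12.5 = -106.7500; (r_i+r_j)·cross = 17.5·-106.7500 = -1868.1250
edge 3: (10.5,3.5)→(18.5,2)  cross = 10.5·2 − 18.5·3.5 = -43.7500; (r_i+r_j)·cross = 29·-43.7500 = -1268.7500
edge 4: (18.5,2)→(19.5,25.5)  cross = 18.5·25.5 − 19.5·2 = 432.7500; (r_i+r_j)·cross = 38·432.7500 = 16444.5000
edge 5: (19.5,25.5)→(19.5,26.5)  cross = 19.5·26.5 − 19.5·25.5 = 19.5000; (r_i+r_j)·cross = 39·19.5000 = 760.5000
edge 6: (19.5,26.5)→(15.5,32)  cross = 19.5·32 − 15.5·26.5 = 213.2500; (r_i+r_j)·cross = 35·213.2500 = 7463.7500
edge 7: (15.5,32)→(7.5,36)  cross = 15.5·36 − 7.5·32 = 318.0000; (r_i+r_j)·cross = 23·318.0000 = 7314.0000
edge 8: (7.5,36)→(4,30.5)  cross = 7.5·30.5 − 4·36 = 84.7500; (r_i+r_j)·cross = 11.5·84.7500 = 974.6250
edge 9: (4,30.5)→(2.5,27)  cross = 4·27 − 2.5·30.5 = 31.7500; (r_i+r_j)·cross = 6.5·31.7500 = 206.3750
Σcross = 793.7500 → A = |Σcross|/2 = 396.8750 mm²
Σ(r_i+r_j)·cross = 28557.2500 → first moment M = |Σ|/6 = 4759.5417
R_c = M/A = 4759.5417/396.8750 = 11.9925 mm
θ = 115° = 2.007129 rad
V = θ·R_c·A = 2.007129·11.9925·396.8750 = 9553.012 mm³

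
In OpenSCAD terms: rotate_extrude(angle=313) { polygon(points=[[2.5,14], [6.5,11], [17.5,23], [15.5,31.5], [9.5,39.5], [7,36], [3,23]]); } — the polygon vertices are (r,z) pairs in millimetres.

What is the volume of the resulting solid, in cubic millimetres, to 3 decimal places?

Profile (r,z), 7 vertices: (2.5,14) (6.5,11) (17.5,23) (15.5,31.5) (9.5,39.5) (7,36) (3,23)
edge 0: (2.5,14)→(6.5,11)  cross = 2.5·11 − 6.5·14 = -63.5000; (r_i+r_j)·cross = 9·-63.5000 = -571.5000
edge 1: (6.5,11)→(17.5,23)  cross = 6.5·23 − 17.5·11 = -43.0000; (r_i+r_j)·cross = 24·-43.0000 = -1032.0000
edge 2: (17.5,23)→(15.5,31.5)  cross = 17.5·31.5 − 15.5·23 = 194.7500; (r_i+r_j)·cross = 33·194.7500 = 6426.7500
edge 3: (15.5,31.5)→(9.5,39.5)  cross = 15.5·39.5 − 9.5·31.5 = 313.0000; (r_i+r_j)·cross = 25·313.0000 = 7825.0000
edge 4: (9.5,39.5)→(7,36)  cross = 9.5·36 − 7·39.5 = 65.5000; (r_i+r_j)·cross = 16.5·65.5000 = 1080.7500
edge 5: (7,36)→(3,23)  cross = 7·23 − 3·36 = 53.0000; (r_i+r_j)·cross = 10·53.0000 = 530.0000
edge 6: (3,23)→(2.5,14)  cross = 3·14 − 2.5·23 = -15.5000; (r_i+r_j)·cross = 5.5·-15.5000 = -85.2500
Σcross = 504.2500 → A = |Σcross|/2 = 252.1250 mm²
Σ(r_i+r_j)·cross = 14173.7500 → first moment M = |Σ|/6 = 2362.2917
R_c = M/A = 2362.2917/252.1250 = 9.3695 mm
θ = 313° = 5.462881 rad
V = θ·R_c·A = 5.462881·9.3695·252.1250 = 12904.917 mm³

Volume = 12904.917 mm³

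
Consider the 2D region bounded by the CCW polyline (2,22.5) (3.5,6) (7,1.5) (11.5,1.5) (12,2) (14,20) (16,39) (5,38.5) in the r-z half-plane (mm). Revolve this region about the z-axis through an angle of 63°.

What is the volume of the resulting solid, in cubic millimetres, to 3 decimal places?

Volume = 3779.019 mm³

Profile (r,z), 8 vertices: (2,22.5) (3.5,6) (7,1.5) (11.5,1.5) (12,2) (14,20) (16,39) (5,38.5)
edge 0: (2,22.5)→(3.5,6)  cross = 2·6 − 3.5·22.5 = -66.7500; (r_i+r_j)·cross = 5.5·-66.7500 = -367.1250
edge 1: (3.5,6)→(7,1.5)  cross = 3.5·1.5 − 7·6 = -36.7500; (r_i+r_j)·cross = 10.5·-36.7500 = -385.8750
edge 2: (7,1.5)→(11.5,1.5)  cross = 7·1.5 − 11.5·1.5 = -6.7500; (r_i+r_j)·cross = 18.5·-6.7500 = -124.8750
edge 3: (11.5,1.5)→(12,2)  cross = 11.5·2 − 12·1.5 = 5.0000; (r_i+r_j)·cross = 23.5·5.0000 = 117.5000
edge 4: (12,2)→(14,20)  cross = 12·20 − 14·2 = 212.0000; (r_i+r_j)·cross = 26·212.0000 = 5512.0000
edge 5: (14,20)→(16,39)  cross = 14·39 − 16·20 = 226.0000; (r_i+r_j)·cross = 30·226.0000 = 6780.0000
edge 6: (16,39)→(5,38.5)  cross = 16·38.5 − 5·39 = 421.0000; (r_i+r_j)·cross = 21·421.0000 = 8841.0000
edge 7: (5,38.5)→(2,22.5)  cross = 5·22.5 − 2·38.5 = 35.5000; (r_i+r_j)·cross = 7·35.5000 = 248.5000
Σcross = 789.2500 → A = |Σcross|/2 = 394.6250 mm²
Σ(r_i+r_j)·cross = 20621.1250 → first moment M = |Σ|/6 = 3436.8542
R_c = M/A = 3436.8542/394.6250 = 8.7092 mm
θ = 63° = 1.099557 rad
V = θ·R_c·A = 1.099557·8.7092·394.6250 = 3779.019 mm³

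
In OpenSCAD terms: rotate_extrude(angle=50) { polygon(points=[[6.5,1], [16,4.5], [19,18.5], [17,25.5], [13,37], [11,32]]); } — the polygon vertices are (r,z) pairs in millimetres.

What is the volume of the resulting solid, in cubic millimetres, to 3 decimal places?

Volume = 2833.124 mm³

Profile (r,z), 6 vertices: (6.5,1) (16,4.5) (19,18.5) (17,25.5) (13,37) (11,32)
edge 0: (6.5,1)→(16,4.5)  cross = 6.5·4.5 − 16·1 = 13.2500; (r_i+r_j)·cross = 22.5·13.2500 = 298.1250
edge 1: (16,4.5)→(19,18.5)  cross = 16·18.5 − 19·4.5 = 210.5000; (r_i+r_j)·cross = 35·210.5000 = 7367.5000
edge 2: (19,18.5)→(17,25.5)  cross = 19·25.5 − 17·18.5 = 170.0000; (r_i+r_j)·cross = 36·170.0000 = 6120.0000
edge 3: (17,25.5)→(13,37)  cross = 17·37 − 13·25.5 = 297.5000; (r_i+r_j)·cross = 30·297.5000 = 8925.0000
edge 4: (13,37)→(11,32)  cross = 13·32 − 11·37 = 9.0000; (r_i+r_j)·cross = 24·9.0000 = 216.0000
edge 5: (11,32)→(6.5,1)  cross = 11·1 − 6.5·32 = -197.0000; (r_i+r_j)·cross = 17.5·-197.0000 = -3447.5000
Σcross = 503.2500 → A = |Σcross|/2 = 251.6250 mm²
Σ(r_i+r_j)·cross = 19479.1250 → first moment M = |Σ|/6 = 3246.5208
R_c = M/A = 3246.5208/251.6250 = 12.9022 mm
θ = 50° = 0.872665 rad
V = θ·R_c·A = 0.872665·12.9022·251.6250 = 2833.124 mm³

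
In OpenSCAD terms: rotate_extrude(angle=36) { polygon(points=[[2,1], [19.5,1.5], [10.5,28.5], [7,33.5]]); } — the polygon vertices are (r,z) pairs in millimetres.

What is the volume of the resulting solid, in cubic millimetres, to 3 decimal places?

Volume = 1881.775 mm³

Profile (r,z), 4 vertices: (2,1) (19.5,1.5) (10.5,28.5) (7,33.5)
edge 0: (2,1)→(19.5,1.5)  cross = 2·1.5 − 19.5·1 = -16.5000; (r_i+r_j)·cross = 21.5·-16.5000 = -354.7500
edge 1: (19.5,1.5)→(10.5,28.5)  cross = 19.5·28.5 − 10.5·1.5 = 540.0000; (r_i+r_j)·cross = 30·540.0000 = 16200.0000
edge 2: (10.5,28.5)→(7,33.5)  cross = 10.5·33.5 − 7·28.5 = 152.2500; (r_i+r_j)·cross = 17.5·152.2500 = 2664.3750
edge 3: (7,33.5)→(2,1)  cross = 7·1 − 2·33.5 = -60.0000; (r_i+r_j)·cross = 9·-60.0000 = -540.0000
Σcross = 615.7500 → A = |Σcross|/2 = 307.8750 mm²
Σ(r_i+r_j)·cross = 17969.6250 → first moment M = |Σ|/6 = 2994.9375
R_c = M/A = 2994.9375/307.8750 = 9.7278 mm
θ = 36° = 0.628319 rad
V = θ·R_c·A = 0.628319·9.7278·307.8750 = 1881.775 mm³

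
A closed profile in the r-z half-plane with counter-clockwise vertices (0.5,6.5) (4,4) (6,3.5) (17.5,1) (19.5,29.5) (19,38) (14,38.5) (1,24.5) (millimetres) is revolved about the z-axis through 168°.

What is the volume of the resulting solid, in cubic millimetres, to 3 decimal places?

Volume = 17087.122 mm³

Profile (r,z), 8 vertices: (0.5,6.5) (4,4) (6,3.5) (17.5,1) (19.5,29.5) (19,38) (14,38.5) (1,24.5)
edge 0: (0.5,6.5)→(4,4)  cross = 0.5·4 − 4·6.5 = -24.0000; (r_i+r_j)·cross = 4.5·-24.0000 = -108.0000
edge 1: (4,4)→(6,3.5)  cross = 4·3.5 − 6·4 = -10.0000; (r_i+r_j)·cross = 10·-10.0000 = -100.0000
edge 2: (6,3.5)→(17.5,1)  cross = 6·1 − 17.5·3.5 = -55.2500; (r_i+r_j)·cross = 23.5·-55.2500 = -1298.3750
edge 3: (17.5,1)→(19.5,29.5)  cross = 17.5·29.5 − 19.5·1 = 496.7500; (r_i+r_j)·cross = 37·496.7500 = 18379.7500
edge 4: (19.5,29.5)→(19,38)  cross = 19.5·38 − 19·29.5 = 180.5000; (r_i+r_j)·cross = 38.5·180.5000 = 6949.2500
edge 5: (19,38)→(14,38.5)  cross = 19·38.5 − 14·38 = 199.5000; (r_i+r_j)·cross = 33·199.5000 = 6583.5000
edge 6: (14,38.5)→(1,24.5)  cross = 14·24.5 − 1·38.5 = 304.5000; (r_i+r_j)·cross = 15·304.5000 = 4567.5000
edge 7: (1,24.5)→(0.5,6.5)  cross = 1·6.5 − 0.5·24.5 = -5.7500; (r_i+r_j)·cross = 1.5·-5.7500 = -8.6250
Σcross = 1086.2500 → A = |Σcross|/2 = 543.1250 mm²
Σ(r_i+r_j)·cross = 34965.0000 → first moment M = |Σ|/6 = 5827.5000
R_c = M/A = 5827.5000/543.1250 = 10.7296 mm
θ = 168° = 2.932153 rad
V = θ·R_c·A = 2.932153·10.7296·543.1250 = 17087.122 mm³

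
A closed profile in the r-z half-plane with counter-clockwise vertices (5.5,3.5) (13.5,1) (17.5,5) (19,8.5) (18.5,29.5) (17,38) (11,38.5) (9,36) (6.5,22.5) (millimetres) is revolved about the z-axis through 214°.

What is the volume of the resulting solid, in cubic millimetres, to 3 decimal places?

Profile (r,z), 9 vertices: (5.5,3.5) (13.5,1) (17.5,5) (19,8.5) (18.5,29.5) (17,38) (11,38.5) (9,36) (6.5,22.5)
edge 0: (5.5,3.5)→(13.5,1)  cross = 5.5·1 − 13.5·3.5 = -41.7500; (r_i+r_j)·cross = 19·-41.7500 = -793.2500
edge 1: (13.5,1)→(17.5,5)  cross = 13.5·5 − 17.5·1 = 50.0000; (r_i+r_j)·cross = 31·50.0000 = 1550.0000
edge 2: (17.5,5)→(19,8.5)  cross = 17.5·8.5 − 19·5 = 53.7500; (r_i+r_j)·cross = 36.5·53.7500 = 1961.8750
edge 3: (19,8.5)→(18.5,29.5)  cross = 19·29.5 − 18.5·8.5 = 403.2500; (r_i+r_j)·cross = 37.5·403.2500 = 15121.8750
edge 4: (18.5,29.5)→(17,38)  cross = 18.5·38 − 17·29.5 = 201.5000; (r_i+r_j)·cross = 35.5·201.5000 = 7153.2500
edge 5: (17,38)→(11,38.5)  cross = 17·38.5 − 11·38 = 236.5000; (r_i+r_j)·cross = 28·236.5000 = 6622.0000
edge 6: (11,38.5)→(9,36)  cross = 11·36 − 9·38.5 = 49.5000; (r_i+r_j)·cross = 20·49.5000 = 990.0000
edge 7: (9,36)→(6.5,22.5)  cross = 9·22.5 − 6.5·36 = -31.5000; (r_i+r_j)·cross = 15.5·-31.5000 = -488.2500
edge 8: (6.5,22.5)→(5.5,3.5)  cross = 6.5·3.5 − 5.5·22.5 = -101.0000; (r_i+r_j)·cross = 12·-101.0000 = -1212.0000
Σcross = 820.2500 → A = |Σcross|/2 = 410.1250 mm²
Σ(r_i+r_j)·cross = 30905.5000 → first moment M = |Σ|/6 = 5150.9167
R_c = M/A = 5150.9167/410.1250 = 12.5594 mm
θ = 214° = 3.735005 rad
V = θ·R_c·A = 3.735005·12.5594·410.1250 = 19238.697 mm³

Volume = 19238.697 mm³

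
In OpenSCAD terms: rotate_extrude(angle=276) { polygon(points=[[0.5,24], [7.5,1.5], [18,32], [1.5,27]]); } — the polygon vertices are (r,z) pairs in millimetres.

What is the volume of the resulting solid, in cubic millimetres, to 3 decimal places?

Profile (r,z), 4 vertices: (0.5,24) (7.5,1.5) (18,32) (1.5,27)
edge 0: (0.5,24)→(7.5,1.5)  cross = 0.5·1.5 − 7.5·24 = -179.2500; (r_i+r_j)·cross = 8·-179.2500 = -1434.0000
edge 1: (7.5,1.5)→(18,32)  cross = 7.5·32 − 18·1.5 = 213.0000; (r_i+r_j)·cross = 25.5·213.0000 = 5431.5000
edge 2: (18,32)→(1.5,27)  cross = 18·27 − 1.5·32 = 438.0000; (r_i+r_j)·cross = 19.5·438.0000 = 8541.0000
edge 3: (1.5,27)→(0.5,24)  cross = 1.5·24 − 0.5·27 = 22.5000; (r_i+r_j)·cross = 2·22.5000 = 45.0000
Σcross = 494.2500 → A = |Σcross|/2 = 247.1250 mm²
Σ(r_i+r_j)·cross = 12583.5000 → first moment M = |Σ|/6 = 2097.2500
R_c = M/A = 2097.2500/247.1250 = 8.4866 mm
θ = 276° = 4.817109 rad
V = θ·R_c·A = 4.817109·8.4866·247.1250 = 10102.681 mm³

Volume = 10102.681 mm³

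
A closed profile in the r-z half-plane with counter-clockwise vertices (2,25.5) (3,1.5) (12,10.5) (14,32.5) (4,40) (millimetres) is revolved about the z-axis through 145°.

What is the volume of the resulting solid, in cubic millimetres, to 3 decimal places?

Profile (r,z), 5 vertices: (2,25.5) (3,1.5) (12,10.5) (14,32.5) (4,40)
edge 0: (2,25.5)→(3,1.5)  cross = 2·1.5 − 3·25.5 = -73.5000; (r_i+r_j)·cross = 5·-73.5000 = -367.5000
edge 1: (3,1.5)→(12,10.5)  cross = 3·10.5 − 12·1.5 = 13.5000; (r_i+r_j)·cross = 15·13.5000 = 202.5000
edge 2: (12,10.5)→(14,32.5)  cross = 12·32.5 − 14·10.5 = 243.0000; (r_i+r_j)·cross = 26·243.0000 = 6318.0000
edge 3: (14,32.5)→(4,40)  cross = 14·40 − 4·32.5 = 430.0000; (r_i+r_j)·cross = 18·430.0000 = 7740.0000
edge 4: (4,40)→(2,25.5)  cross = 4·25.5 − 2·40 = 22.0000; (r_i+r_j)·cross = 6·22.0000 = 132.0000
Σcross = 635.0000 → A = |Σcross|/2 = 317.5000 mm²
Σ(r_i+r_j)·cross = 14025.0000 → first moment M = |Σ|/6 = 2337.5000
R_c = M/A = 2337.5000/317.5000 = 7.3622 mm
θ = 145° = 2.530727 rad
V = θ·R_c·A = 2.530727·7.3622·317.5000 = 5915.575 mm³

Volume = 5915.575 mm³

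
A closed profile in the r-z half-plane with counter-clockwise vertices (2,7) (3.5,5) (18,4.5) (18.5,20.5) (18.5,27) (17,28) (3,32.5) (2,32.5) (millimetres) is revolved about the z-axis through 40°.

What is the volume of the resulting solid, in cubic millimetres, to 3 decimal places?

Volume = 2865.365 mm³

Profile (r,z), 8 vertices: (2,7) (3.5,5) (18,4.5) (18.5,20.5) (18.5,27) (17,28) (3,32.5) (2,32.5)
edge 0: (2,7)→(3.5,5)  cross = 2·5 − 3.5·7 = -14.5000; (r_i+r_j)·cross = 5.5·-14.5000 = -79.7500
edge 1: (3.5,5)→(18,4.5)  cross = 3.5·4.5 − 18·5 = -74.2500; (r_i+r_j)·cross = 21.5·-74.2500 = -1596.3750
edge 2: (18,4.5)→(18.5,20.5)  cross = 18·20.5 − 18.5·4.5 = 285.7500; (r_i+r_j)·cross = 36.5·285.7500 = 10429.8750
edge 3: (18.5,20.5)→(18.5,27)  cross = 18.5·27 − 18.5·20.5 = 120.2500; (r_i+r_j)·cross = 37·120.2500 = 4449.2500
edge 4: (18.5,27)→(17,28)  cross = 18.5·28 − 17·27 = 59.0000; (r_i+r_j)·cross = 35.5·59.0000 = 2094.5000
edge 5: (17,28)→(3,32.5)  cross = 17·32.5 − 3·28 = 468.5000; (r_i+r_j)·cross = 20·468.5000 = 9370.0000
edge 6: (3,32.5)→(2,32.5)  cross = 3·32.5 − 2·32.5 = 32.5000; (r_i+r_j)·cross = 5·32.5000 = 162.5000
edge 7: (2,32.5)→(2,7)  cross = 2·7 − 2·32.5 = -51.0000; (r_i+r_j)·cross = 4·-51.0000 = -204.0000
Σcross = 826.2500 → A = |Σcross|/2 = 413.1250 mm²
Σ(r_i+r_j)·cross = 24626.0000 → first moment M = |Σ|/6 = 4104.3333
R_c = M/A = 4104.3333/413.1250 = 9.9348 mm
θ = 40° = 0.698132 rad
V = θ·R_c·A = 0.698132·9.9348·413.1250 = 2865.365 mm³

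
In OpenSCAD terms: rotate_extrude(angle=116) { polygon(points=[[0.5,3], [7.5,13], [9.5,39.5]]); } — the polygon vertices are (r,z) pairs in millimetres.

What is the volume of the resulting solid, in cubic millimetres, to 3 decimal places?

Volume = 977.283 mm³

Profile (r,z), 3 vertices: (0.5,3) (7.5,13) (9.5,39.5)
edge 0: (0.5,3)→(7.5,13)  cross = 0.5·13 − 7.5·3 = -16.0000; (r_i+r_j)·cross = 8·-16.0000 = -128.0000
edge 1: (7.5,13)→(9.5,39.5)  cross = 7.5·39.5 − 9.5·13 = 172.7500; (r_i+r_j)·cross = 17·172.7500 = 2936.7500
edge 2: (9.5,39.5)→(0.5,3)  cross = 9.5·3 − 0.5·39.5 = 8.7500; (r_i+r_j)·cross = 10·8.7500 = 87.5000
Σcross = 165.5000 → A = |Σcross|/2 = 82.7500 mm²
Σ(r_i+r_j)·cross = 2896.2500 → first moment M = |Σ|/6 = 482.7083
R_c = M/A = 482.7083/82.7500 = 5.8333 mm
θ = 116° = 2.024582 rad
V = θ·R_c·A = 2.024582·5.8333·82.7500 = 977.283 mm³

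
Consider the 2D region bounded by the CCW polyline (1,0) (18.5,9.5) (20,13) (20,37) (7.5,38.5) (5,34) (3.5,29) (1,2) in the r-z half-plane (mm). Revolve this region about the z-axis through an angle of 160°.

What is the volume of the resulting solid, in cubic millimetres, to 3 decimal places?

Profile (r,z), 8 vertices: (1,0) (18.5,9.5) (20,13) (20,37) (7.5,38.5) (5,34) (3.5,29) (1,2)
edge 0: (1,0)→(18.5,9.5)  cross = 1·9.5 − 18.5·0 = 9.5000; (r_i+r_j)·cross = 19.5·9.5000 = 185.2500
edge 1: (18.5,9.5)→(20,13)  cross = 18.5·13 − 20·9.5 = 50.5000; (r_i+r_j)·cross = 38.5·50.5000 = 1944.2500
edge 2: (20,13)→(20,37)  cross = 20·37 − 20·13 = 480.0000; (r_i+r_j)·cross = 40·480.0000 = 19200.0000
edge 3: (20,37)→(7.5,38.5)  cross = 20·38.5 − 7.5·37 = 492.5000; (r_i+r_j)·cross = 27.5·492.5000 = 13543.7500
edge 4: (7.5,38.5)→(5,34)  cross = 7.5·34 − 5·38.5 = 62.5000; (r_i+r_j)·cross = 12.5·62.5000 = 781.2500
edge 5: (5,34)→(3.5,29)  cross = 5·29 − 3.5·34 = 26.0000; (r_i+r_j)·cross = 8.5·26.0000 = 221.0000
edge 6: (3.5,29)→(1,2)  cross = 3.5·2 − 1·29 = -22.0000; (r_i+r_j)·cross = 4.5·-22.0000 = -99.0000
edge 7: (1,2)→(1,0)  cross = 1·0 − 1·2 = -2.0000; (r_i+r_j)·cross = 2·-2.0000 = -4.0000
Σcross = 1097.0000 → A = |Σcross|/2 = 548.5000 mm²
Σ(r_i+r_j)·cross = 35772.5000 → first moment M = |Σ|/6 = 5962.0833
R_c = M/A = 5962.0833/548.5000 = 10.8698 mm
θ = 160° = 2.792527 rad
V = θ·R_c·A = 2.792527·10.8698·548.5000 = 16649.278 mm³

Volume = 16649.278 mm³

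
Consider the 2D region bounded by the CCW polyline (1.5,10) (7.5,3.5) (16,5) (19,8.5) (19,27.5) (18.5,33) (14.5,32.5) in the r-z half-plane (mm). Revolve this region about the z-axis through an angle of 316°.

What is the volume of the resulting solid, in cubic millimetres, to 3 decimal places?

Profile (r,z), 7 vertices: (1.5,10) (7.5,3.5) (16,5) (19,8.5) (19,27.5) (18.5,33) (14.5,32.5)
edge 0: (1.5,10)→(7.5,3.5)  cross = 1.5·3.5 − 7.5·10 = -69.7500; (r_i+r_j)·cross = 9·-69.7500 = -627.7500
edge 1: (7.5,3.5)→(16,5)  cross = 7.5·5 − 16·3.5 = -18.5000; (r_i+r_j)·cross = 23.5·-18.5000 = -434.7500
edge 2: (16,5)→(19,8.5)  cross = 16·8.5 − 19·5 = 41.0000; (r_i+r_j)·cross = 35·41.0000 = 1435.0000
edge 3: (19,8.5)→(19,27.5)  cross = 19·27.5 − 19·8.5 = 361.0000; (r_i+r_j)·cross = 38·361.0000 = 13718.0000
edge 4: (19,27.5)→(18.5,33)  cross = 19·33 − 18.5·27.5 = 118.2500; (r_i+r_j)·cross = 37.5·118.2500 = 4434.3750
edge 5: (18.5,33)→(14.5,32.5)  cross = 18.5·32.5 − 14.5·33 = 122.7500; (r_i+r_j)·cross = 33·122.7500 = 4050.7500
edge 6: (14.5,32.5)→(1.5,10)  cross = 14.5·10 − 1.5·32.5 = 96.2500; (r_i+r_j)·cross = 16·96.2500 = 1540.0000
Σcross = 651.0000 → A = |Σcross|/2 = 325.5000 mm²
Σ(r_i+r_j)·cross = 24115.6250 → first moment M = |Σ|/6 = 4019.2708
R_c = M/A = 4019.2708/325.5000 = 12.3480 mm
θ = 316° = 5.515240 rad
V = θ·R_c·A = 5.515240·12.3480·325.5000 = 22167.245 mm³

Volume = 22167.245 mm³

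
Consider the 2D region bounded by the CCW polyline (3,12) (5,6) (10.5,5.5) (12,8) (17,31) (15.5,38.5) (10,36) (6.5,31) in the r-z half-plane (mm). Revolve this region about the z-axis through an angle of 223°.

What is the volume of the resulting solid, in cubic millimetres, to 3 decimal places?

Profile (r,z), 8 vertices: (3,12) (5,6) (10.5,5.5) (12,8) (17,31) (15.5,38.5) (10,36) (6.5,31)
edge 0: (3,12)→(5,6)  cross = 3·6 − 5·12 = -42.0000; (r_i+r_j)·cross = 8·-42.0000 = -336.0000
edge 1: (5,6)→(10.5,5.5)  cross = 5·5.5 − 10.5·6 = -35.5000; (r_i+r_j)·cross = 15.5·-35.5000 = -550.2500
edge 2: (10.5,5.5)→(12,8)  cross = 10.5·8 − 12·5.5 = 18.0000; (r_i+r_j)·cross = 22.5·18.0000 = 405.0000
edge 3: (12,8)→(17,31)  cross = 12·31 − 17·8 = 236.0000; (r_i+r_j)·cross = 29·236.0000 = 6844.0000
edge 4: (17,31)→(15.5,38.5)  cross = 17·38.5 − 15.5·31 = 174.0000; (r_i+r_j)·cross = 32.5·174.0000 = 5655.0000
edge 5: (15.5,38.5)→(10,36)  cross = 15.5·36 − 10·38.5 = 173.0000; (r_i+r_j)·cross = 25.5·173.0000 = 4411.5000
edge 6: (10,36)→(6.5,31)  cross = 10·31 − 6.5·36 = 76.0000; (r_i+r_j)·cross = 16.5·76.0000 = 1254.0000
edge 7: (6.5,31)→(3,12)  cross = 6.5·12 − 3·31 = -15.0000; (r_i+r_j)·cross = 9.5·-15.0000 = -142.5000
Σcross = 584.5000 → A = |Σcross|/2 = 292.2500 mm²
Σ(r_i+r_j)·cross = 17540.7500 → first moment M = |Σ|/6 = 2923.4583
R_c = M/A = 2923.4583/292.2500 = 10.0033 mm
θ = 223° = 3.892084 rad
V = θ·R_c·A = 3.892084·10.0033·292.2500 = 11378.346 mm³

Volume = 11378.346 mm³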